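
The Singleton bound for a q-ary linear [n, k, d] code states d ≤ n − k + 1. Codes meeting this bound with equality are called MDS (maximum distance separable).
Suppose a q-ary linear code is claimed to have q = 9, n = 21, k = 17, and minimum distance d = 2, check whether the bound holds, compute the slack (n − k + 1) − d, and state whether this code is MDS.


Singleton RHS = n − k + 1 = 5, slack = 3, bound satisfied, not MDS.

Singleton bound: d ≤ n − k + 1.
Here n = 21, k = 17, so n − k + 1 = 5.
Given d = 2, check d ≤ 5: YES.
Slack = (n − k + 1) − d = 3.
The code is NOT MDS (slack = 3 > 0).
Description: the claimed parameters are [21, 17, 2]_9; such a code would be non-MDS.


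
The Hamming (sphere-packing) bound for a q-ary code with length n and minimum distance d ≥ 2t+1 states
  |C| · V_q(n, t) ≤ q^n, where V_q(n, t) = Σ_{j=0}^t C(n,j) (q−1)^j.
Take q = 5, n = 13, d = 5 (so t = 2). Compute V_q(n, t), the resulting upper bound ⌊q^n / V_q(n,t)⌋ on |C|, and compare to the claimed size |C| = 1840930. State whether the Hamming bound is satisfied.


V_q(n, t) = 1301, q^n = 1220703125, Hamming bound = 938280, |C| = 1840930 > bound (violated).

Step 1: Compute V_q(n, t) = Σ_{j=0}^2 C(n, j) (q−1)^j.
  j = 0: C(13,0)·(4)^0 = 1·1 = 1.
  j = 1: C(13,1)·(4)^1 = 13·4 = 52.
  j = 2: C(13,2)·(4)^2 = 78·16 = 1248.
  V_q(n, t) = 1 + 52 + 1248 = 1301.
Step 2: q^n = 5^13 = 1220703125.
Step 3: Hamming bound ⌊q^n / V_q(n,t)⌋ = ⌊1220703125/1301⌋ = 938280.
Step 4: Compare |C| = 1840930 to 938280: violated.
The claimed |C| lies above the Hamming bound, so no 5-ary code of length 13 with d ≥ 5 can have 1840930 codewords.


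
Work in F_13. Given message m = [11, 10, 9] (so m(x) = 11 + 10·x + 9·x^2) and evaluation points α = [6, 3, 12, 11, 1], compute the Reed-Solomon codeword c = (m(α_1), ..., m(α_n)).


c = [5, 5, 10, 1, 4]

Message polynomial: m(x) = 11 + 10·x + 9·x^2 (mod 13).
For each evaluation point α_i, compute m(α_i) mod 13:
  α_1 = 6: Horner steps 9 → 12 → 5, so m(6) = 5.
  α_2 = 3: Horner steps 9 → 11 → 5, so m(3) = 5.
  α_3 = 12: Horner steps 9 → 1 → 10, so m(12) = 10.
  α_4 = 11: Horner steps 9 → 5 → 1, so m(11) = 1.
  α_5 = 1: Horner steps 9 → 6 → 4, so m(1) = 4.
Codeword c = [5, 5, 10, 1, 4] ∈ F_13^5.


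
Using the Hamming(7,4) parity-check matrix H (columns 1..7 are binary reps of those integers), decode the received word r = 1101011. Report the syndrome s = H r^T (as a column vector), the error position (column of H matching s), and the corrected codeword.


s = (1, 1, 0)^T, error position = 6, corrected codeword c = 1101001

Compute s = H r^T mod 2 one row at a time:
  s_1 = 1 + 0 + 1 + 1 = 3 ≡ 1 (mod 2).
  s_2 = 1 + 0 + 1 + 1 = 3 ≡ 1 (mod 2).
  s_3 = 1 + 0 + 0 + 1 = 2 ≡ 0 (mod 2).
s = (1, 1, 0)^T — this equals column 6 of H (binary 110), so error is at position 6.
Correct: flip bit 6 of r = 1101011 to get c = 1101001.


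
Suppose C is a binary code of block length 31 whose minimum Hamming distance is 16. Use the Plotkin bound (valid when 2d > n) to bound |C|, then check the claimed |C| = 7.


Plotkin bound M ≤ 32; given |C| = 7 ≤ bound (satisfied).

Check applicability: 2d = 32, n = 31.
2d − n = 1 > 0, so Plotkin applies.
Compute d/(2d−n) = 16/1 ≈ 16.0000.
⌊d/(2d−n)⌋ = 16.
Plotkin bound: M ≤ 2·16 = 32.
Given |C| = 7, check: satisfied.
This |C| is below the Plotkin bound.


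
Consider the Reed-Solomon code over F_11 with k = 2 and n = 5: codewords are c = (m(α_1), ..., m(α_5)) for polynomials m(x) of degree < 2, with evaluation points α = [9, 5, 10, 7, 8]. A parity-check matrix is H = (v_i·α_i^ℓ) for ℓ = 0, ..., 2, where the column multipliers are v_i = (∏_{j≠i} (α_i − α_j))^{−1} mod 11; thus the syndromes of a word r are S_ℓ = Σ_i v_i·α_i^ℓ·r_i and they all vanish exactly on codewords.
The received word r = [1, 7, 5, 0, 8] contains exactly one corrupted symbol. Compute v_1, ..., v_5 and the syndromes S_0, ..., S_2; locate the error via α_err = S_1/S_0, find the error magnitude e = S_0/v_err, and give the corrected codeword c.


S = (4, 6, 9), error at position 4, error magnitude e = 7, c = [1, 7, 5, 4, 8].

Step 1: column multipliers v_i = (∏_{j≠i}(α_i − α_j))^{−1} mod 11.
  i = 1 (α = 9): (9−5)(9−10)(9−7)(9−8) = 4·(−1)·2·1 = −8 ≡ 3, so v_1 = 3^{−1} = 4 (mod 11).
  i = 2 (α = 5): (5−9)(5−10)(5−7)(5−8) = (−4)·(−5)·(−2)·(−3) = 120 ≡ 10, so v_2 = 10^{−1} = 10 (mod 11).
  i = 3 (α = 10): (10−9)(10−5)(10−7)(10−8) = 1·5·3·2 = 30 ≡ 8, so v_3 = 8^{−1} = 7 (mod 11).
  i = 4 (α = 7): (7−9)(7−5)(7−10)(7−8) = (−2)·2·(−3)·(−1) = −12 ≡ 10, so v_4 = 10^{−1} = 10 (mod 11).
  i = 5 (α = 8): (8−9)(8−5)(8−10)(8−7) = (−1)·3·(−2)·1 = 6 ≡ 6, so v_5 = 6^{−1} = 2 (mod 11).
  v = [4, 10, 7, 10, 2].
Step 2: syndromes of r = [1, 7, 5, 0, 8] (all sums mod 11).
  S_0 = Σ v_i r_i = 4·1 + 10·7 + 7·5 + 10·0 + 2·8 = 125 ≡ 4.
  S_1 = Σ v_i α_i r_i = 4·9·1 + 10·5·7 + 7·10·5 + 10·7·0 + 2·8·8 = 864 ≡ 6.
  α_i^2 mod 11 = [4, 3, 1, 5, 9].
  S_2 = Σ v_i α_i^2 r_i = 4·4·1 + 10·3·7 + 7·1·5 + 10·5·0 + 2·9·8 = 405 ≡ 9.
  S = (4, 6, 9) ≠ 0, so r is not a codeword (an error is present).
Step 3: locate the error. For a single error e at position i, S_ℓ = v_i·e·α_i^ℓ, so α_err = S_1/S_0.
  S_0^{−1} = 4^{−1} = 3 (mod 11), so α_err = 6·3 = 18 ≡ 7 = α_4. Error position i = 4.
  Consistency check: S_2/S_1 = 9·2 = 18 ≡ 7 = α_err ✓ (single-error assumption holds).
Step 4: error magnitude e = S_0/v_4 = S_0·∏_{j≠4}(α_4 − α_j) = 4·10 = 40 ≡ 7 (mod 11).
Step 5: correct position 4: c_4 = r_4 − e = 0 − 7 ≡ 4 (mod 11). Hence c = [1, 7, 5, 4, 8].
  Check: interpolating c through the α_i gives m(x) = 9 + 4·x (degree < 2) with m(α_i) = c_i for every i, so c is indeed a codeword.


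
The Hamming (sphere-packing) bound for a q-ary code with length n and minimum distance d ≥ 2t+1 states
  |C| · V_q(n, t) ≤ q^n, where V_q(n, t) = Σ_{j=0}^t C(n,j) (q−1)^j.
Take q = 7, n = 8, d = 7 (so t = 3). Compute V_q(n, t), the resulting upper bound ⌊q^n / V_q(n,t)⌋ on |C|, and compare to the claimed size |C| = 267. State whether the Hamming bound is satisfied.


V_q(n, t) = 13153, q^n = 5764801, Hamming bound = 438, |C| = 267 ≤ bound (satisfied).

Step 1: Compute V_q(n, t) = Σ_{j=0}^3 C(n, j) (q−1)^j.
  j = 0: C(8,0)·(6)^0 = 1·1 = 1.
  j = 1: C(8,1)·(6)^1 = 8·6 = 48.
  j = 2: C(8,2)·(6)^2 = 28·36 = 1008.
  j = 3: C(8,3)·(6)^3 = 56·216 = 12096.
  V_q(n, t) = 1 + 48 + 1008 + 12096 = 13153.
Step 2: q^n = 7^8 = 5764801.
Step 3: Hamming bound ⌊q^n / V_q(n,t)⌋ = ⌊5764801/13153⌋ = 438.
Step 4: Compare |C| = 267 to 438: satisfied.
The claimed |C| lies below the Hamming bound.


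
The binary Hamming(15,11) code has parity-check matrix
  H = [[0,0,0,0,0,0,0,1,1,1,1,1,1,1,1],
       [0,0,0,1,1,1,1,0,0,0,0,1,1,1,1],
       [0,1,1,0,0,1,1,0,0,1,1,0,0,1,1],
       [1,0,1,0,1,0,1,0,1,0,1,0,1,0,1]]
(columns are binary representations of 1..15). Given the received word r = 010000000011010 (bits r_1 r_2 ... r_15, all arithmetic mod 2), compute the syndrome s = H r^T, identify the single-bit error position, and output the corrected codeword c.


s = (1, 0, 1, 1)^T, error position = 11, corrected codeword c = 010000000001010

Compute s = H r^T mod 2 one row at a time:
  s_1 = 0 + 0 + 0 + 1 + 1 + 0 + 1 + 0 = 3 ≡ 1 (mod 2).
  s_2 = 0 + 0 + 0 + 0 + 1 + 0 + 1 + 0 = 2 ≡ 0 (mod 2).
  s_3 = 1 + 0 + 0 + 0 + 0 + 1 + 1 + 0 = 3 ≡ 1 (mod 2).
  s_4 = 0 + 0 + 0 + 0 + 0 + 1 + 0 + 0 = 1 ≡ 1 (mod 2).
s = (1, 0, 1, 1)^T — this equals column 11 of H (binary 1011), so error is at position 11.
Correct: flip bit 11 of r = 010000000011010 to get c = 010000000001010.


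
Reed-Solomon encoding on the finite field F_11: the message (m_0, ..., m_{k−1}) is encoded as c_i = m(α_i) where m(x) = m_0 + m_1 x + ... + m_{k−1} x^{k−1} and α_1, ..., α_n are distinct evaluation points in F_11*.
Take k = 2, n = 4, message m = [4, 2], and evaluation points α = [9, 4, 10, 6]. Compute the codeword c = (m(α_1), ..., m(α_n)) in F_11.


c = [0, 1, 2, 5]

Message polynomial: m(x) = 4 + 2·x (mod 11).
For each evaluation point α_i, compute m(α_i) mod 11:
  α_1 = 9: Horner steps 2 → 0, so m(9) = 0.
  α_2 = 4: Horner steps 2 → 1, so m(4) = 1.
  α_3 = 10: Horner steps 2 → 2, so m(10) = 2.
  α_4 = 6: Horner steps 2 → 5, so m(6) = 5.
Codeword c = [0, 1, 2, 5] ∈ F_11^4.


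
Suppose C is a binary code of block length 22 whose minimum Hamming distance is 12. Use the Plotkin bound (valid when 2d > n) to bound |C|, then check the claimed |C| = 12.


Plotkin bound M ≤ 12; given |C| = 12 ≤ bound (satisfied).

Check applicability: 2d = 24, n = 22.
2d − n = 2 > 0, so Plotkin applies.
Compute d/(2d−n) = 12/2 ≈ 6.0000.
⌊d/(2d−n)⌋ = 6.
Plotkin bound: M ≤ 2·6 = 12.
Given |C| = 12, check: satisfied.
This |C| is at the Plotkin bound.


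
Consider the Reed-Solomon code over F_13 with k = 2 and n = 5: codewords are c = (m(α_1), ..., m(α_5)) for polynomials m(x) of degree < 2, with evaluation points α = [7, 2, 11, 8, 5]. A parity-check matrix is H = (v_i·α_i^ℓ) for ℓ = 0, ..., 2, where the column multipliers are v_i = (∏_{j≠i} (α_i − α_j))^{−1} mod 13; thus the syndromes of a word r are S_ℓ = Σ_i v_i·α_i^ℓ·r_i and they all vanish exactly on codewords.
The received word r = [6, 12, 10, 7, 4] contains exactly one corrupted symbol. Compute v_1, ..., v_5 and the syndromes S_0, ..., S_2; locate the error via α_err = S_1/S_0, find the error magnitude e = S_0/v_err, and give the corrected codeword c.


S = (6, 12, 11), error at position 2, error magnitude e = 11, c = [6, 1, 10, 7, 4].

Step 1: column multipliers v_i = (∏_{j≠i}(α_i − α_j))^{−1} mod 13.
  i = 1 (α = 7): (7−2)(7−11)(7−8)(7−5) = 5·(−4)·(−1)·2 = 40 ≡ 1, so v_1 = 1^{−1} = 1 (mod 13).
  i = 2 (α = 2): (2−7)(2−11)(2−8)(2−5) = (−5)·(−9)·(−6)·(−3) = 810 ≡ 4, so v_2 = 4^{−1} = 10 (mod 13).
  i = 3 (α = 11): (11−7)(11−2)(11−8)(11−5) = 4·9·3·6 = 648 ≡ 11, so v_3 = 11^{−1} = 6 (mod 13).
  i = 4 (α = 8): (8−7)(8−2)(8−11)(8−5) = 1·6·(−3)·3 = −54 ≡ 11, so v_4 = 11^{−1} = 6 (mod 13).
  i = 5 (α = 5): (5−7)(5−2)(5−11)(5−8) = (−2)·3·(−6)·(−3) = −108 ≡ 9, so v_5 = 9^{−1} = 3 (mod 13).
  v = [1, 10, 6, 6, 3].
Step 2: syndromes of r = [6, 12, 10, 7, 4] (all sums mod 13).
  S_0 = Σ v_i r_i = 1·6 + 10·12 + 6·10 + 6·7 + 3·4 = 240 ≡ 6.
  S_1 = Σ v_i α_i r_i = 1·7·6 + 10·2·12 + 6·11·10 + 6·8·7 + 3·5·4 = 1338 ≡ 12.
  α_i^2 mod 13 = [10, 4, 4, 12, 12].
  S_2 = Σ v_i α_i^2 r_i = 1·10·6 + 10·4·12 + 6·4·10 + 6·12·7 + 3·12·4 = 1428 ≡ 11.
  S = (6, 12, 11) ≠ 0, so r is not a codeword (an error is present).
Step 3: locate the error. For a single error e at position i, S_ℓ = v_i·e·α_i^ℓ, so α_err = S_1/S_0.
  S_0^{−1} = 6^{−1} = 11 (mod 13), so α_err = 12·11 = 132 ≡ 2 = α_2. Error position i = 2.
  Consistency check: S_2/S_1 = 11·12 = 132 ≡ 2 = α_err ✓ (single-error assumption holds).
Step 4: error magnitude e = S_0/v_2 = S_0·∏_{j≠2}(α_2 − α_j) = 6·4 = 24 ≡ 11 (mod 13).
Step 5: correct position 2: c_2 = r_2 − e = 12 − 11 ≡ 1 (mod 13). Hence c = [6, 1, 10, 7, 4].
  Check: interpolating c through the α_i gives m(x) = 12 + 1·x (degree < 2) with m(α_i) = c_i for every i, so c is indeed a codeword.


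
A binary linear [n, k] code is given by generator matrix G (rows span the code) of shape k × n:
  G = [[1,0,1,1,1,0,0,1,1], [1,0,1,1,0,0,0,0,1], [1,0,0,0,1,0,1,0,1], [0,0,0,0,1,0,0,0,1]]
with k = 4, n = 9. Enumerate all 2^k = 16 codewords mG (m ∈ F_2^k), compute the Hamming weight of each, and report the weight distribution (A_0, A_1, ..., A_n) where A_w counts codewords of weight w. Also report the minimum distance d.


Weight distribution: A_0 = 1, A_2 = 4, A_4 = 9, A_6 = 2. Minimum distance d = 2.

Enumerate all 2^4 = 16 messages m ∈ F_2^4.
For each, compute codeword c = mG in F_2^9, then tally its weight.
  m = 0000 → c = 000000000, weight = 0.
  m = 1000 → c = 101110011, weight = 6.
  m = 0100 → c = 101100001, weight = 4.
  m = 1100 → c = 000010010, weight = 2.
  m = 0010 → c = 100010101, weight = 4.
  m = 1010 → c = 001100110, weight = 4.
  m = 0110 → c = 001110100, weight = 4.
  m = 1110 → c = 100000111, weight = 4.
  m = 0001 → c = 000010001, weight = 2.
  m = 1001 → c = 101100010, weight = 4.
  m = 0101 → c = 101110000, weight = 4.
  m = 1101 → c = 000000011, weight = 2.
  m = 0011 → c = 100000100, weight = 2.
  m = 1011 → c = 001110111, weight = 6.
  m = 0111 → c = 001100101, weight = 4.
  m = 1111 → c = 100010110, weight = 4.
Tally weights:
  weight 0: 1 codewords.
  weight 2: 4 codewords.
  weight 4: 9 codewords.
  weight 6: 2 codewords.
Minimum distance d = smallest w > 0 with A_w > 0 = 2.
Sanity: Σ A_w = 16 = 2^4 = 16 ✓.


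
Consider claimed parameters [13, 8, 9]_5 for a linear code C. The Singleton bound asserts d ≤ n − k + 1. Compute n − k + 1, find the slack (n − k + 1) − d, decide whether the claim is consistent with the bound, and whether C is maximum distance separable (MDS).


Singleton RHS = n − k + 1 = 6, slack = -3, bound violated (no such code; not MDS).

Singleton bound: d ≤ n − k + 1.
Here n = 13, k = 8, so n − k + 1 = 6.
Given d = 9, check d ≤ 6: NO.
Slack = (n − k + 1) − d = -3.
The slack is negative: d = 9 exceeds n − k + 1 = 6 by 3, so the Singleton bound is violated and no linear [13, 8, 9]_5 code can exist. In particular it is not MDS (MDS requires d = n − k + 1 exactly).
Description: the claimed parameters are [13, 8, 9]_5; such a code would be impossible (violates the Singleton bound).


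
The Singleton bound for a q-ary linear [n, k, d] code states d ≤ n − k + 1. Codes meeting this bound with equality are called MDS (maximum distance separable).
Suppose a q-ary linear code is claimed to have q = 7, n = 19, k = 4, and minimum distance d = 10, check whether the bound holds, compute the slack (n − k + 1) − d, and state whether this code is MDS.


Singleton RHS = n − k + 1 = 16, slack = 6, bound satisfied, not MDS.

Singleton bound: d ≤ n − k + 1.
Here n = 19, k = 4, so n − k + 1 = 16.
Given d = 10, check d ≤ 16: YES.
Slack = (n − k + 1) − d = 6.
The code is NOT MDS (slack = 6 > 0).
Description: the claimed parameters are [19, 4, 10]_7; such a code would be non-MDS.


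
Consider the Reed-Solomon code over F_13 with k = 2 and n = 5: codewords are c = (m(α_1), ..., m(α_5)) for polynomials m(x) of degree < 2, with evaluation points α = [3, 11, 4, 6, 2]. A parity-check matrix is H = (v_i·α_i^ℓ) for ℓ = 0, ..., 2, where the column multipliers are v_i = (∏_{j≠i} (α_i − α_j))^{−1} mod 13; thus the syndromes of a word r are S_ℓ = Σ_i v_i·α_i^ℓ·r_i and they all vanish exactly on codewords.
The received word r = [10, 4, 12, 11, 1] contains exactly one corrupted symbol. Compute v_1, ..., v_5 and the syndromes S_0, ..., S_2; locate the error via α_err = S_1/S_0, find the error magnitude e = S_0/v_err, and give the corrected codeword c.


S = (3, 12, 9), error at position 3, error magnitude e = 6, c = [10, 4, 6, 11, 1].

Step 1: column multipliers v_i = (∏_{j≠i}(α_i − α_j))^{−1} mod 13.
  i = 1 (α = 3): (3−11)(3−4)(3−6)(3−2) = (−8)·(−1)·(−3)·1 = −24 ≡ 2, so v_1 = 2^{−1} = 7 (mod 13).
  i = 2 (α = 11): (11−3)(11−4)(11−6)(11−2) = 8·7·5·9 = 2520 ≡ 11, so v_2 = 11^{−1} = 6 (mod 13).
  i = 3 (α = 4): (4−3)(4−11)(4−6)(4−2) = 1·(−7)·(−2)·2 = 28 ≡ 2, so v_3 = 2^{−1} = 7 (mod 13).
  i = 4 (α = 6): (6−3)(6−11)(6−4)(6−2) = 3·(−5)·2·4 = −120 ≡ 10, so v_4 = 10^{−1} = 4 (mod 13).
  i = 5 (α = 2): (2−3)(2−11)(2−4)(2−6) = (−1)·(−9)·(−2)·(−4) = 72 ≡ 7, so v_5 = 7^{−1} = 2 (mod 13).
  v = [7, 6, 7, 4, 2].
Step 2: syndromes of r = [10, 4, 12, 11, 1] (all sums mod 13).
  S_0 = Σ v_i r_i = 7·10 + 6·4 + 7·12 + 4·11 + 2·1 = 224 ≡ 3.
  S_1 = Σ v_i α_i r_i = 7·3·10 + 6·11·4 + 7·4·12 + 4·6·11 + 2·2·1 = 1078 ≡ 12.
  α_i^2 mod 13 = [9, 4, 3, 10, 4].
  S_2 = Σ v_i α_i^2 r_i = 7·9·10 + 6·4·4 + 7·3·12 + 4·10·11 + 2·4·1 = 1426 ≡ 9.
  S = (3, 12, 9) ≠ 0, so r is not a codeword (an error is present).
Step 3: locate the error. For a single error e at position i, S_ℓ = v_i·e·α_i^ℓ, so α_err = S_1/S_0.
  S_0^{−1} = 3^{−1} = 9 (mod 13), so α_err = 12·9 = 108 ≡ 4 = α_3. Error position i = 3.
  Consistency check: S_2/S_1 = 9·12 = 108 ≡ 4 = α_err ✓ (single-error assumption holds).
Step 4: error magnitude e = S_0/v_3 = S_0·∏_{j≠3}(α_3 − α_j) = 3·2 = 6 ≡ 6 (mod 13).
Step 5: correct position 3: c_3 = r_3 − e = 12 − 6 ≡ 6 (mod 13). Hence c = [10, 4, 6, 11, 1].
  Check: interpolating c through the α_i gives m(x) = 9 + 9·x (degree < 2) with m(α_i) = c_i for every i, so c is indeed a codeword.


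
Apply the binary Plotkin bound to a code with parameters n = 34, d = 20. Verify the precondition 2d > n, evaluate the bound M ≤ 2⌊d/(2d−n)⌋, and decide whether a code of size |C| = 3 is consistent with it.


Plotkin bound M ≤ 6; given |C| = 3 ≤ bound (satisfied).

Check applicability: 2d = 40, n = 34.
2d − n = 6 > 0, so Plotkin applies.
Compute d/(2d−n) = 20/6 ≈ 3.3333.
⌊d/(2d−n)⌋ = 3.
Plotkin bound: M ≤ 2·3 = 6.
Given |C| = 3, check: satisfied.
This |C| is below the Plotkin bound.


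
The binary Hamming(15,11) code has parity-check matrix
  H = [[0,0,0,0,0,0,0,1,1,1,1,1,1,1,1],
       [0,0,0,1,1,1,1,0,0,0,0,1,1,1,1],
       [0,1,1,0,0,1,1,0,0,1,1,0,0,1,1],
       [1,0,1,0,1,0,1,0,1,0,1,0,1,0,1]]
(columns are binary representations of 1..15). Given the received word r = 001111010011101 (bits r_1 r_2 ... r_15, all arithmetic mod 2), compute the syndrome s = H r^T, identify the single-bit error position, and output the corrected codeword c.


s = (1, 0, 0, 1)^T, error position = 9, corrected codeword c = 001111011011101

Compute s = H r^T mod 2 one row at a time:
  s_1 = 1 + 0 + 0 + 1 + 1 + 1 + 0 + 1 = 5 ≡ 1 (mod 2).
  s_2 = 1 + 1 + 1 + 0 + 1 + 1 + 0 + 1 = 6 ≡ 0 (mod 2).
  s_3 = 0 + 1 + 1 + 0 + 0 + 1 + 0 + 1 = 4 ≡ 0 (mod 2).
  s_4 = 0 + 1 + 1 + 0 + 0 + 1 + 1 + 1 = 5 ≡ 1 (mod 2).
s = (1, 0, 0, 1)^T — this equals column 9 of H (binary 1001), so error is at position 9.
Correct: flip bit 9 of r = 001111010011101 to get c = 001111011011101.


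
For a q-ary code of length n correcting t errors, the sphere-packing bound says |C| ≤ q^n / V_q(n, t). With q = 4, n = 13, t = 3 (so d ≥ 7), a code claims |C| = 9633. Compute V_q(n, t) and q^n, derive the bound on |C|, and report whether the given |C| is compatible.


V_q(n, t) = 8464, q^n = 67108864, Hamming bound = 7928, |C| = 9633 > bound (violated).

Step 1: Compute V_q(n, t) = Σ_{j=0}^3 C(n, j) (q−1)^j.
  j = 0: C(13,0)·(3)^0 = 1·1 = 1.
  j = 1: C(13,1)·(3)^1 = 13·3 = 39.
  j = 2: C(13,2)·(3)^2 = 78·9 = 702.
  j = 3: C(13,3)·(3)^3 = 286·27 = 7722.
  V_q(n, t) = 1 + 39 + 702 + 7722 = 8464.
Step 2: q^n = 4^13 = 67108864.
Step 3: Hamming bound ⌊q^n / V_q(n,t)⌋ = ⌊67108864/8464⌋ = 7928.
Step 4: Compare |C| = 9633 to 7928: violated.
The claimed |C| lies above the Hamming bound, so no 4-ary code of length 13 with d ≥ 7 can have 9633 codewords.


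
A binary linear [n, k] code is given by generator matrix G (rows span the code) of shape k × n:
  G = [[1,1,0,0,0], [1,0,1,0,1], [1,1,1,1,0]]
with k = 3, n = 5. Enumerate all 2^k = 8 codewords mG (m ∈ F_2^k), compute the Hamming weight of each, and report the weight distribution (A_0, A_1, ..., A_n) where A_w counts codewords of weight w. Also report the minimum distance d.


Weight distribution: A_0 = 1, A_2 = 2, A_3 = 4, A_4 = 1. Minimum distance d = 2.

Enumerate all 2^3 = 8 messages m ∈ F_2^3.
For each, compute codeword c = mG in F_2^5, then tally its weight.
  m = 000 → c = 00000, weight = 0.
  m = 100 → c = 11000, weight = 2.
  m = 010 → c = 10101, weight = 3.
  m = 110 → c = 01101, weight = 3.
  m = 001 → c = 11110, weight = 4.
  m = 101 → c = 00110, weight = 2.
  m = 011 → c = 01011, weight = 3.
  m = 111 → c = 10011, weight = 3.
Tally weights:
  weight 0: 1 codewords.
  weight 2: 2 codewords.
  weight 3: 4 codewords.
  weight 4: 1 codewords.
Minimum distance d = smallest w > 0 with A_w > 0 = 2.
Sanity: Σ A_w = 8 = 2^3 = 8 ✓.


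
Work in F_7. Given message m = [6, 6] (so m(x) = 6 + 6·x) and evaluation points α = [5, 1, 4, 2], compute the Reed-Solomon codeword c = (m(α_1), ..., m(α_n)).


c = [1, 5, 2, 4]

Message polynomial: m(x) = 6 + 6·x (mod 7).
For each evaluation point α_i, compute m(α_i) mod 7:
  α_1 = 5: Horner steps 6 → 1, so m(5) = 1.
  α_2 = 1: Horner steps 6 → 5, so m(1) = 5.
  α_3 = 4: Horner steps 6 → 2, so m(4) = 2.
  α_4 = 2: Horner steps 6 → 4, so m(2) = 4.
Codeword c = [1, 5, 2, 4] ∈ F_7^4.


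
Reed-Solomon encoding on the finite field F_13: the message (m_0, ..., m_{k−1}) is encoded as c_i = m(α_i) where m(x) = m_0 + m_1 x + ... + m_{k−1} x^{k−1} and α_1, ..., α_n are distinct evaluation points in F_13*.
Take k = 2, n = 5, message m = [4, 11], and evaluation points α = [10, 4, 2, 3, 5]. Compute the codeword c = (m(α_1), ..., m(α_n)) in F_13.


c = [10, 9, 0, 11, 7]

Message polynomial: m(x) = 4 + 11·x (mod 13).
For each evaluation point α_i, compute m(α_i) mod 13:
  α_1 = 10: Horner steps 11 → 10, so m(10) = 10.
  α_2 = 4: Horner steps 11 → 9, so m(4) = 9.
  α_3 = 2: Horner steps 11 → 0, so m(2) = 0.
  α_4 = 3: Horner steps 11 → 11, so m(3) = 11.
  α_5 = 5: Horner steps 11 → 7, so m(5) = 7.
Codeword c = [10, 9, 0, 11, 7] ∈ F_13^5.


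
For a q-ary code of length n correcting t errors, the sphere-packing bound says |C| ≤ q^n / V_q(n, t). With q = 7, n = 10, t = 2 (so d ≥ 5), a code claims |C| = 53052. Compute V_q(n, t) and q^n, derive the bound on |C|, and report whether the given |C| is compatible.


V_q(n, t) = 1681, q^n = 282475249, Hamming bound = 168040, |C| = 53052 ≤ bound (satisfied).

Step 1: Compute V_q(n, t) = Σ_{j=0}^2 C(n, j) (q−1)^j.
  j = 0: C(10,0)·(6)^0 = 1·1 = 1.
  j = 1: C(10,1)·(6)^1 = 10·6 = 60.
  j = 2: C(10,2)·(6)^2 = 45·36 = 1620.
  V_q(n, t) = 1 + 60 + 1620 = 1681.
Step 2: q^n = 7^10 = 282475249.
Step 3: Hamming bound ⌊q^n / V_q(n,t)⌋ = ⌊282475249/1681⌋ = 168040.
Step 4: Compare |C| = 53052 to 168040: satisfied.
The claimed |C| lies below the Hamming bound.


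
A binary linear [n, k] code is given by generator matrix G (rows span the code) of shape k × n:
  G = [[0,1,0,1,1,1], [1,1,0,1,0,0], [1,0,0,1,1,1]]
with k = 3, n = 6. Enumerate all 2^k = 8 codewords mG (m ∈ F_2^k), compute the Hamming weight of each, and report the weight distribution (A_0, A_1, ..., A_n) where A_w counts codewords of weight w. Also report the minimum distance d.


Weight distribution: A_0 = 1, A_1 = 1, A_2 = 1, A_3 = 3, A_4 = 2. Minimum distance d = 1.

Enumerate all 2^3 = 8 messages m ∈ F_2^3.
For each, compute codeword c = mG in F_2^6, then tally its weight.
  m = 000 → c = 000000, weight = 0.
  m = 100 → c = 010111, weight = 4.
  m = 010 → c = 110100, weight = 3.
  m = 110 → c = 100011, weight = 3.
  m = 001 → c = 100111, weight = 4.
  m = 101 → c = 110000, weight = 2.
  m = 011 → c = 010011, weight = 3.
  m = 111 → c = 000100, weight = 1.
Tally weights:
  weight 0: 1 codewords.
  weight 1: 1 codewords.
  weight 2: 1 codewords.
  weight 3: 3 codewords.
  weight 4: 2 codewords.
Minimum distance d = smallest w > 0 with A_w > 0 = 1.
Sanity: Σ A_w = 8 = 2^3 = 8 ✓.


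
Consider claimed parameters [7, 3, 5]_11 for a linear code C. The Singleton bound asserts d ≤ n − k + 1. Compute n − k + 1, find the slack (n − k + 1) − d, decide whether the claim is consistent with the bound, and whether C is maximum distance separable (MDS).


Singleton RHS = n − k + 1 = 5, slack = 0, bound satisfied, MDS.

Singleton bound: d ≤ n − k + 1.
Here n = 7, k = 3, so n − k + 1 = 5.
Given d = 5, check d ≤ 5: YES.
Slack = (n − k + 1) − d = 0.
The code is MDS (slack = 0).
Description: the claimed parameters are [7, 3, 5]_11; such a code would be MDS (meets Singleton bound).


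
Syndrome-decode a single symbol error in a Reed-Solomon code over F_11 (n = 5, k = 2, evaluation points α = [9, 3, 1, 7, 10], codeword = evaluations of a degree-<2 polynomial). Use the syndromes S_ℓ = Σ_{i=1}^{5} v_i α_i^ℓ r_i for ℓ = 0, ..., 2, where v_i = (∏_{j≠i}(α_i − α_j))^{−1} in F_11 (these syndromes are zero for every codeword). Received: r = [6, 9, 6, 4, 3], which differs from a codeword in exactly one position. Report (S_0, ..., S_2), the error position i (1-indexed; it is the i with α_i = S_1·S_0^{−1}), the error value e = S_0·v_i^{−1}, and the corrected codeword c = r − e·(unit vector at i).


S = (7, 8, 6), error at position 1, error magnitude e = 10, c = [7, 9, 6, 4, 3].

Step 1: column multipliers v_i = (∏_{j≠i}(α_i − α_j))^{−1} mod 11.
  i = 1 (α = 9): (9−3)(9−1)(9−7)(9−10) = 6·8·2·(−1) = −96 ≡ 3, so v_1 = 3^{−1} = 4 (mod 11).
  i = 2 (α = 3): (3−9)(3−1)(3−7)(3−10) = (−6)·2·(−4)·(−7) = −336 ≡ 5, so v_2 = 5^{−1} = 9 (mod 11).
  i = 3 (α = 1): (1−9)(1−3)(1−7)(1−10) = (−8)·(−2)·(−6)·(−9) = 864 ≡ 6, so v_3 = 6^{−1} = 2 (mod 11).
  i = 4 (α = 7): (7−9)(7−3)(7−1)(7−10) = (−2)·4·6·(−3) = 144 ≡ 1, so v_4 = 1^{−1} = 1 (mod 11).
  i = 5 (α = 10): (10−9)(10−3)(10−1)(10−7) = 1·7·9·3 = 189 ≡ 2, so v_5 = 2^{−1} = 6 (mod 11).
  v = [4, 9, 2, 1, 6].
Step 2: syndromes of r = [6, 9, 6, 4, 3] (all sums mod 11).
  S_0 = Σ v_i r_i = 4·6 + 9·9 + 2·6 + 1·4 + 6·3 = 139 ≡ 7.
  S_1 = Σ v_i α_i r_i = 4·9·6 + 9·3·9 + 2·1·6 + 1·7·4 + 6·10·3 = 679 ≡ 8.
  α_i^2 mod 11 = [4, 9, 1, 5, 1].
  S_2 = Σ v_i α_i^2 r_i = 4·4·6 + 9·9·9 + 2·1·6 + 1·5·4 + 6·1·3 = 875 ≡ 6.
  S = (7, 8, 6) ≠ 0, so r is not a codeword (an error is present).
Step 3: locate the error. For a single error e at position i, S_ℓ = v_i·e·α_i^ℓ, so α_err = S_1/S_0.
  S_0^{−1} = 7^{−1} = 8 (mod 11), so α_err = 8·8 = 64 ≡ 9 = α_1. Error position i = 1.
  Consistency check: S_2/S_1 = 6·7 = 42 ≡ 9 = α_err ✓ (single-error assumption holds).
Step 4: error magnitude e = S_0/v_1 = S_0·∏_{j≠1}(α_1 − α_j) = 7·3 = 21 ≡ 10 (mod 11).
Step 5: correct position 1: c_1 = r_1 − e = 6 − 10 ≡ 7 (mod 11). Hence c = [7, 9, 6, 4, 3].
  Check: interpolating c through the α_i gives m(x) = 10 + 7·x (degree < 2) with m(α_i) = c_i for every i, so c is indeed a codeword.


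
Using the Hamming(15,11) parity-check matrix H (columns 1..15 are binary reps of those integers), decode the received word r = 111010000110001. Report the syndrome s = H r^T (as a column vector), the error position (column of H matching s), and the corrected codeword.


s = (1, 0, 1, 1)^T, error position = 11, corrected codeword c = 111010000100001

Compute s = H r^T mod 2 one row at a time:
  s_1 = 0 + 0 + 1 + 1 + 0 + 0 + 0 + 1 = 3 ≡ 1 (mod 2).
  s_2 = 0 + 1 + 0 + 0 + 0 + 0 + 0 + 1 = 2 ≡ 0 (mod 2).
  s_3 = 1 + 1 + 0 + 0 + 1 + 1 + 0 + 1 = 5 ≡ 1 (mod 2).
  s_4 = 1 + 1 + 1 + 0 + 0 + 1 + 0 + 1 = 5 ≡ 1 (mod 2).
s = (1, 0, 1, 1)^T — this equals column 11 of H (binary 1011), so error is at position 11.
Correct: flip bit 11 of r = 111010000110001 to get c = 111010000100001.


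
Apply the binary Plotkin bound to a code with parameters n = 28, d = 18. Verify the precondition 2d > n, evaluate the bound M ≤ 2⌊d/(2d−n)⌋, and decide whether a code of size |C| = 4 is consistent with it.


Plotkin bound M ≤ 4; given |C| = 4 ≤ bound (satisfied).

Check applicability: 2d = 36, n = 28.
2d − n = 8 > 0, so Plotkin applies.
Compute d/(2d−n) = 18/8 ≈ 2.2500.
⌊d/(2d−n)⌋ = 2.
Plotkin bound: M ≤ 2·2 = 4.
Given |C| = 4, check: satisfied.
This |C| is at the Plotkin bound.


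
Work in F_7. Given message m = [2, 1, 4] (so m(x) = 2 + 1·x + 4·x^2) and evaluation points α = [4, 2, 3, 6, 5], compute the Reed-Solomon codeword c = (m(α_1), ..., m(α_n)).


c = [0, 6, 6, 5, 2]

Message polynomial: m(x) = 2 + 1·x + 4·x^2 (mod 7).
For each evaluation point α_i, compute m(α_i) mod 7:
  α_1 = 4: Horner steps 4 → 3 → 0, so m(4) = 0.
  α_2 = 2: Horner steps 4 → 2 → 6, so m(2) = 6.
  α_3 = 3: Horner steps 4 → 6 → 6, so m(3) = 6.
  α_4 = 6: Horner steps 4 → 4 → 5, so m(6) = 5.
  α_5 = 5: Horner steps 4 → 0 → 2, so m(5) = 2.
Codeword c = [0, 6, 6, 5, 2] ∈ F_7^5.


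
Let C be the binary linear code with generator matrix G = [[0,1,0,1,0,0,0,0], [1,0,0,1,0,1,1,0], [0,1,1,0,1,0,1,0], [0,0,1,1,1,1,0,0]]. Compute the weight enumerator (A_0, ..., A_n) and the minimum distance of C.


Weight distribution: A_0 = 1, A_2 = 4, A_4 = 9, A_6 = 2. Minimum distance d = 2.

Enumerate all 2^4 = 16 messages m ∈ F_2^4.
For each, compute codeword c = mG in F_2^8, then tally its weight.
  m = 0000 → c = 00000000, weight = 0.
  m = 1000 → c = 01010000, weight = 2.
  m = 0100 → c = 10010110, weight = 4.
  m = 1100 → c = 11000110, weight = 4.
  m = 0010 → c = 01101010, weight = 4.
  m = 1010 → c = 00111010, weight = 4.
  m = 0110 → c = 11111100, weight = 6.
  m = 1110 → c = 10101100, weight = 4.
  m = 0001 → c = 00111100, weight = 4.
  m = 1001 → c = 01101100, weight = 4.
  m = 0101 → c = 10101010, weight = 4.
  m = 1101 → c = 11111010, weight = 6.
  m = 0011 → c = 01010110, weight = 4.
  m = 1011 → c = 00000110, weight = 2.
  m = 0111 → c = 11000000, weight = 2.
  m = 1111 → c = 10010000, weight = 2.
Tally weights:
  weight 0: 1 codewords.
  weight 2: 4 codewords.
  weight 4: 9 codewords.
  weight 6: 2 codewords.
Minimum distance d = smallest w > 0 with A_w > 0 = 2.
Sanity: Σ A_w = 16 = 2^4 = 16 ✓.


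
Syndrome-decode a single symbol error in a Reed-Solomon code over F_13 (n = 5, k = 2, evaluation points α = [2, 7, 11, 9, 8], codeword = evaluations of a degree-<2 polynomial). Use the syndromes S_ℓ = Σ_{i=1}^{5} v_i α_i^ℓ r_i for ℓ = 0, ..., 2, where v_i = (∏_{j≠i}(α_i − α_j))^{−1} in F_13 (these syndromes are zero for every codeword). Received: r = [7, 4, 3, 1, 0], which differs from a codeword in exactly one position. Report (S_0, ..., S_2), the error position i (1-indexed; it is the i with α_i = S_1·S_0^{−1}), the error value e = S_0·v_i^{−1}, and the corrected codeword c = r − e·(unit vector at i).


S = (8, 4, 2), error at position 2, error magnitude e = 5, c = [7, 12, 3, 1, 0].

Step 1: column multipliers v_i = (∏_{j≠i}(α_i − α_j))^{−1} mod 13.
  i = 1 (α = 2): (2−7)(2−11)(2−9)(2−8) = (−5)·(−9)·(−7)·(−6) = 1890 ≡ 5, so v_1 = 5^{−1} = 8 (mod 13).
  i = 2 (α = 7): (7−2)(7−11)(7−9)(7−8) = 5·(−4)·(−2)·(−1) = −40 ≡ 12, so v_2 = 12^{−1} = 12 (mod 13).
  i = 3 (α = 11): (11−2)(11−7)(11−9)(11−8) = 9·4·2·3 = 216 ≡ 8, so v_3 = 8^{−1} = 5 (mod 13).
  i = 4 (α = 9): (9−2)(9−7)(9−11)(9−8) = 7·2·(−2)·1 = −28 ≡ 11, so v_4 = 11^{−1} = 6 (mod 13).
  i = 5 (α = 8): (8−2)(8−7)(8−11)(8−9) = 6·1·(−3)·(−1) = 18 ≡ 5, so v_5 = 5^{−1} = 8 (mod 13).
  v = [8, 12, 5, 6, 8].
Step 2: syndromes of r = [7, 4, 3, 1, 0] (all sums mod 13).
  S_0 = Σ v_i r_i = 8·7 + 12·4 + 5·3 + 6·1 + 8·0 = 125 ≡ 8.
  S_1 = Σ v_i α_i r_i = 8·2·7 + 12·7·4 + 5·11·3 + 6·9·1 + 8·8·0 = 667 ≡ 4.
  α_i^2 mod 13 = [4, 10, 4, 3, 12].
  S_2 = Σ v_i α_i^2 r_i = 8·4·7 + 12·10·4 + 5·4·3 + 6·3·1 + 8·12·0 = 782 ≡ 2.
  S = (8, 4, 2) ≠ 0, so r is not a codeword (an error is present).
Step 3: locate the error. For a single error e at position i, S_ℓ = v_i·e·α_i^ℓ, so α_err = S_1/S_0.
  S_0^{−1} = 8^{−1} = 5 (mod 13), so α_err = 4·5 = 20 ≡ 7 = α_2. Error position i = 2.
  Consistency check: S_2/S_1 = 2·10 = 20 ≡ 7 = α_err ✓ (single-error assumption holds).
Step 4: error magnitude e = S_0/v_2 = S_0·∏_{j≠2}(α_2 − α_j) = 8·12 = 96 ≡ 5 (mod 13).
Step 5: correct position 2: c_2 = r_2 − e = 4 − 5 ≡ 12 (mod 13). Hence c = [7, 12, 3, 1, 0].
  Check: interpolating c through the α_i gives m(x) = 5 + 1·x (degree < 2) with m(α_i) = c_i for every i, so c is indeed a codeword.


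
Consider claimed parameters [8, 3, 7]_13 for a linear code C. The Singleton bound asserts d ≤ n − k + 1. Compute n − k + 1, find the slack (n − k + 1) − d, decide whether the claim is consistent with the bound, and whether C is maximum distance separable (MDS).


Singleton RHS = n − k + 1 = 6, slack = -1, bound violated (no such code; not MDS).

Singleton bound: d ≤ n − k + 1.
Here n = 8, k = 3, so n − k + 1 = 6.
Given d = 7, check d ≤ 6: NO.
Slack = (n − k + 1) − d = -1.
The slack is negative: d = 7 exceeds n − k + 1 = 6 by 1, so the Singleton bound is violated and no linear [8, 3, 7]_13 code can exist. In particular it is not MDS (MDS requires d = n − k + 1 exactly).
Description: the claimed parameters are [8, 3, 7]_13; such a code would be impossible (violates the Singleton bound).


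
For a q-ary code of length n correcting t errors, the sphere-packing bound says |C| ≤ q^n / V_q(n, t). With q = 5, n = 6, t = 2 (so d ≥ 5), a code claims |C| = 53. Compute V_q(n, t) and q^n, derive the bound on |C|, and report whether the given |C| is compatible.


V_q(n, t) = 265, q^n = 15625, Hamming bound = 58, |C| = 53 ≤ bound (satisfied).

Step 1: Compute V_q(n, t) = Σ_{j=0}^2 C(n, j) (q−1)^j.
  j = 0: C(6,0)·(4)^0 = 1·1 = 1.
  j = 1: C(6,1)·(4)^1 = 6·4 = 24.
  j = 2: C(6,2)·(4)^2 = 15·16 = 240.
  V_q(n, t) = 1 + 24 + 240 = 265.
Step 2: q^n = 5^6 = 15625.
Step 3: Hamming bound ⌊q^n / V_q(n,t)⌋ = ⌊15625/265⌋ = 58.
Step 4: Compare |C| = 53 to 58: satisfied.
The claimed |C| lies below the Hamming bound.


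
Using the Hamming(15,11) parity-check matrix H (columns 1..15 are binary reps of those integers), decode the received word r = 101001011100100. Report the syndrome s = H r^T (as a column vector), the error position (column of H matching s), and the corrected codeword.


s = (0, 0, 1, 0)^T, error position = 2, corrected codeword c = 111001011100100

Compute s = H r^T mod 2 one row at a time:
  s_1 = 1 + 1 + 1 + 0 + 0 + 1 + 0 + 0 = 4 ≡ 0 (mod 2).
  s_2 = 0 + 0 + 1 + 0 + 0 + 1 + 0 + 0 = 2 ≡ 0 (mod 2).
  s_3 = 0 + 1 + 1 + 0 + 1 + 0 + 0 + 0 = 3 ≡ 1 (mod 2).
  s_4 = 1 + 1 + 0 + 0 + 1 + 0 + 1 + 0 = 4 ≡ 0 (mod 2).
s = (0, 0, 1, 0)^T — this equals column 2 of H (binary 0010), so error is at position 2.
Correct: flip bit 2 of r = 101001011100100 to get c = 111001011100100.


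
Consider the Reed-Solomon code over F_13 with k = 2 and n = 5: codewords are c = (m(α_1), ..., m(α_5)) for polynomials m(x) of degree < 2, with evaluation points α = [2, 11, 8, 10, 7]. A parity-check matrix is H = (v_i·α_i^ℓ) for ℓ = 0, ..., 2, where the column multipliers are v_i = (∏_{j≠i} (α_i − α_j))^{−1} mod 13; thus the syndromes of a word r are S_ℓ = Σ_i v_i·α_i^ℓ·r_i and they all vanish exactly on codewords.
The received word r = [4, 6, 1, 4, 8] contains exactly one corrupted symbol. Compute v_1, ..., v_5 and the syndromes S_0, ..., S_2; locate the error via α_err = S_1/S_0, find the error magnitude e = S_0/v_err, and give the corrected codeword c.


S = (1, 10, 9), error at position 4, error magnitude e = 4, c = [4, 6, 1, 0, 8].

Step 1: column multipliers v_i = (∏_{j≠i}(α_i − α_j))^{−1} mod 13.
  i = 1 (α = 2): (2−11)(2−8)(2−10)(2−7) = (−9)·(−6)·(−8)·(−5) = 2160 ≡ 2, so v_1 = 2^{−1} = 7 (mod 13).
  i = 2 (α = 11): (11−2)(11−8)(11−10)(11−7) = 9·3·1·4 = 108 ≡ 4, so v_2 = 4^{−1} = 10 (mod 13).
  i = 3 (α = 8): (8−2)(8−11)(8−10)(8−7) = 6·(−3)·(−2)·1 = 36 ≡ 10, so v_3 = 10^{−1} = 4 (mod 13).
  i = 4 (α = 10): (10−2)(10−11)(10−8)(10−7) = 8·(−1)·2·3 = −48 ≡ 4, so v_4 = 4^{−1} = 10 (mod 13).
  i = 5 (α = 7): (7−2)(7−11)(7−8)(7−10) = 5·(−4)·(−1)·(−3) = −60 ≡ 5, so v_5 = 5^{−1} = 8 (mod 13).
  v = [7, 10, 4, 10, 8].
Step 2: syndromes of r = [4, 6, 1, 4, 8] (all sums mod 13).
  S_0 = Σ v_i r_i = 7·4 + 10·6 + 4·1 + 10·4 + 8·8 = 196 ≡ 1.
  S_1 = Σ v_i α_i r_i = 7·2·4 + 10·11·6 + 4·8·1 + 10·10·4 + 8·7·8 = 1596 ≡ 10.
  α_i^2 mod 13 = [4, 4, 12, 9, 10].
  S_2 = Σ v_i α_i^2 r_i = 7·4·4 + 10·4·6 + 4·12·1 + 10·9·4 + 8·10·8 = 1400 ≡ 9.
  S = (1, 10, 9) ≠ 0, so r is not a codeword (an error is present).
Step 3: locate the error. For a single error e at position i, S_ℓ = v_i·e·α_i^ℓ, so α_err = S_1/S_0.
  S_0^{−1} = 1^{−1} = 1 (mod 13), so α_err = 10·1 = 10 ≡ 10 = α_4. Error position i = 4.
  Consistency check: S_2/S_1 = 9·4 = 36 ≡ 10 = α_err ✓ (single-error assumption holds).
Step 4: error magnitude e = S_0/v_4 = S_0·∏_{j≠4}(α_4 − α_j) = 1·4 = 4 ≡ 4 (mod 13).
Step 5: correct position 4: c_4 = r_4 − e = 4 − 4 ≡ 0 (mod 13). Hence c = [4, 6, 1, 0, 8].
  Check: interpolating c through the α_i gives m(x) = 5 + 6·x (degree < 2) with m(α_i) = c_i for every i, so c is indeed a codeword.


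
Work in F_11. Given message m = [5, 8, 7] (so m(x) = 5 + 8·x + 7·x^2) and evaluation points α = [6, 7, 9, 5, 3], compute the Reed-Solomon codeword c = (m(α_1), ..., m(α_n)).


c = [8, 8, 6, 0, 4]

Message polynomial: m(x) = 5 + 8·x + 7·x^2 (mod 11).
For each evaluation point α_i, compute m(α_i) mod 11:
  α_1 = 6: Horner steps 7 → 6 → 8, so m(6) = 8.
  α_2 = 7: Horner steps 7 → 2 → 8, so m(7) = 8.
  α_3 = 9: Horner steps 7 → 5 → 6, so m(9) = 6.
  α_4 = 5: Horner steps 7 → 10 → 0, so m(5) = 0.
  α_5 = 3: Horner steps 7 → 7 → 4, so m(3) = 4.
Codeword c = [8, 8, 6, 0, 4] ∈ F_11^5.


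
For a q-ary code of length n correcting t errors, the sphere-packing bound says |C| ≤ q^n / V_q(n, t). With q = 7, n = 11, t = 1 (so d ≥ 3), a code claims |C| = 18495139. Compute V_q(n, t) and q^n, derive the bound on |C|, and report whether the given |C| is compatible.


V_q(n, t) = 67, q^n = 1977326743, Hamming bound = 29512339, |C| = 18495139 ≤ bound (satisfied).

Step 1: Compute V_q(n, t) = Σ_{j=0}^1 C(n, j) (q−1)^j.
  j = 0: C(11,0)·(6)^0 = 1·1 = 1.
  j = 1: C(11,1)·(6)^1 = 11·6 = 66.
  V_q(n, t) = 1 + 66 = 67.
Step 2: q^n = 7^11 = 1977326743.
Step 3: Hamming bound ⌊q^n / V_q(n,t)⌋ = ⌊1977326743/67⌋ = 29512339.
Step 4: Compare |C| = 18495139 to 29512339: satisfied.
The claimed |C| lies below the Hamming bound.


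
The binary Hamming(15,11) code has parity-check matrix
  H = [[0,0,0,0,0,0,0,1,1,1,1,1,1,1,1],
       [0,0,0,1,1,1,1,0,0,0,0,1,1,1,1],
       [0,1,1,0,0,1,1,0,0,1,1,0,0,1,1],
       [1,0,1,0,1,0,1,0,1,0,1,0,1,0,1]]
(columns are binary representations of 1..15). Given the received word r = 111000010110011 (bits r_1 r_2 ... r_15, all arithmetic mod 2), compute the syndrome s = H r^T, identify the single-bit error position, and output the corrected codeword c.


s = (1, 0, 0, 0)^T, error position = 8, corrected codeword c = 111000000110011

Compute s = H r^T mod 2 one row at a time:
  s_1 = 1 + 0 + 1 + 1 + 0 + 0 + 1 + 1 = 5 ≡ 1 (mod 2).
  s_2 = 0 + 0 + 0 + 0 + 0 + 0 + 1 + 1 = 2 ≡ 0 (mod 2).
  s_3 = 1 + 1 + 0 + 0 + 1 + 1 + 1 + 1 = 6 ≡ 0 (mod 2).
  s_4 = 1 + 1 + 0 + 0 + 0 + 1 + 0 + 1 = 4 ≡ 0 (mod 2).
s = (1, 0, 0, 0)^T — this equals column 8 of H (binary 1000), so error is at position 8.
Correct: flip bit 8 of r = 111000010110011 to get c = 111000000110011.


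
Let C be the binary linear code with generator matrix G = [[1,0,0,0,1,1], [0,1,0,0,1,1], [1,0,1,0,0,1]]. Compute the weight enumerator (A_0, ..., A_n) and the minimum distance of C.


Weight distribution: A_0 = 1, A_2 = 2, A_3 = 4, A_4 = 1. Minimum distance d = 2.

Enumerate all 2^3 = 8 messages m ∈ F_2^3.
For each, compute codeword c = mG in F_2^6, then tally its weight.
  m = 000 → c = 000000, weight = 0.
  m = 100 → c = 100011, weight = 3.
  m = 010 → c = 010011, weight = 3.
  m = 110 → c = 110000, weight = 2.
  m = 001 → c = 101001, weight = 3.
  m = 101 → c = 001010, weight = 2.
  m = 011 → c = 111010, weight = 4.
  m = 111 → c = 011001, weight = 3.
Tally weights:
  weight 0: 1 codewords.
  weight 2: 2 codewords.
  weight 3: 4 codewords.
  weight 4: 1 codewords.
Minimum distance d = smallest w > 0 with A_w > 0 = 2.
Sanity: Σ A_w = 8 = 2^3 = 8 ✓.
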